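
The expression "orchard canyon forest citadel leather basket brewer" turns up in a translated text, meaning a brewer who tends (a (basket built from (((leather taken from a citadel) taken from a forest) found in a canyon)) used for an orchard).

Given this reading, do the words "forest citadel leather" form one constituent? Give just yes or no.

yes

The paraphrase groups the words so that "forest citadel leather" is one unit: it corresponds to a single parenthesized sub-phrase.
The full structure is [[orchard [[canyon [forest [citadel leather]]] basket]] brewer], in which [forest citadel leather] is a constituent.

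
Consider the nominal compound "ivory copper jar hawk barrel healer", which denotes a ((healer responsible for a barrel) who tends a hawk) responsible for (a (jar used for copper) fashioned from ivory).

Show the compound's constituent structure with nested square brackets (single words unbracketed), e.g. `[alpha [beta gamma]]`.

At the top level: head "healer" (specifically "hawk barrel healer"); modifier "ivory copper jar".
Inside "ivory copper jar": head "jar" (specifically "copper jar"), modifier "ivory".
Inside "copper jar": head "jar", modifier "copper".
Inside "hawk barrel healer": head "healer" (specifically "barrel healer"), modifier "hawk".
Inside "barrel healer": head "healer", modifier "barrel".
Assembled: [[ivory [copper jar]] [hawk [barrel healer]]].

[[ivory [copper jar]] [hawk [barrel healer]]]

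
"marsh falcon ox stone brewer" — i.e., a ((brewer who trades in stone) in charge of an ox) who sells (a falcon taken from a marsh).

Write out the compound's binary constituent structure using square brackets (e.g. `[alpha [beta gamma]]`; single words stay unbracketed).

Whole compound: head "brewer" (specifically "ox stone brewer"), modifier "marsh falcon".
Inside "marsh falcon": head "falcon", modifier "marsh".
Inside "ox stone brewer": head "brewer" (specifically "stone brewer"), modifier "ox".
Inside "stone brewer": head "brewer", modifier "stone".
Assembled: [[marsh falcon] [ox [stone brewer]]].

[[marsh falcon] [ox [stone brewer]]]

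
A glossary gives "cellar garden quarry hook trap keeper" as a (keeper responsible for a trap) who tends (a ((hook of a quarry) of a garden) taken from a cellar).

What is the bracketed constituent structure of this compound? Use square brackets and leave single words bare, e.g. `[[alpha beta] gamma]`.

[[cellar [garden [quarry hook]]] [trap keeper]]

At the top level: head "keeper" (specifically "trap keeper"); modifier "cellar garden quarry hook".
"cellar garden quarry hook" → head "hook" (specifically "garden quarry hook"), modifier "cellar".
"garden quarry hook" → head "hook" (specifically "quarry hook"), modifier "garden".
"quarry hook" → head "hook", modifier "quarry".
"trap keeper" → head "keeper", modifier "trap".
So the structure is [[cellar [garden [quarry hook]]] [trap keeper]].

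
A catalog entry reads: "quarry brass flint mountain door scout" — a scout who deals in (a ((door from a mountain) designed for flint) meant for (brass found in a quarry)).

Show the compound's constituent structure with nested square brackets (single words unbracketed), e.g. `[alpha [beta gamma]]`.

[[[quarry brass] [flint [mountain door]]] scout]

Overall it is a kind of scout; the modifier is "quarry brass flint mountain door".
Within "quarry brass flint mountain door", the head is "door" (specifically "flint mountain door") and the modifier is "quarry brass".
Within "quarry brass", the head is "brass" and the modifier is "quarry".
Within "flint mountain door", the head is "door" (specifically "mountain door") and the modifier is "flint".
Within "mountain door", the head is "door" and the modifier is "mountain".
So the structure is [[[quarry brass] [flint [mountain door]]] scout].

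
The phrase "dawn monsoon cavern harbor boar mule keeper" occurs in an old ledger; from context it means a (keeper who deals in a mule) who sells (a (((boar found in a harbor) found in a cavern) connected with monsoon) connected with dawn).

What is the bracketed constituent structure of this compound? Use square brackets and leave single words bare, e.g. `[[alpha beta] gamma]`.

[[dawn [monsoon [cavern [harbor boar]]]] [mule keeper]]

Overall it is a kind of keeper (specifically "mule keeper"); the modifier is "dawn monsoon cavern harbor boar".
Within "dawn monsoon cavern harbor boar", the head is "boar" (specifically "monsoon cavern harbor boar") and the modifier is "dawn".
Within "monsoon cavern harbor boar", the head is "boar" (specifically "cavern harbor boar") and the modifier is "monsoon".
Within "cavern harbor boar", the head is "boar" (specifically "harbor boar") and the modifier is "cavern".
Within "harbor boar", the head is "boar" and the modifier is "harbor".
Within "mule keeper", the head is "keeper" and the modifier is "mule".
Assembled: [[dawn [monsoon [cavern [harbor boar]]]] [mule keeper]].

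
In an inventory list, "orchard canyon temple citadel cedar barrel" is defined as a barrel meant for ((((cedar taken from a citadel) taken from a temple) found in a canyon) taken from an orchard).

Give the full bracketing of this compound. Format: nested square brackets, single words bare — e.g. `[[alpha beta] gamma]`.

The outermost head in the paraphrase is "barrel", modified by "orchard canyon temple citadel cedar".
"orchard canyon temple citadel cedar" → head "cedar" (specifically "canyon temple citadel cedar"), modifier "orchard".
"canyon temple citadel cedar" → head "cedar" (specifically "temple citadel cedar"), modifier "canyon".
"temple citadel cedar" → head "cedar" (specifically "citadel cedar"), modifier "temple".
"citadel cedar" → head "cedar", modifier "citadel".
Assembled: [[orchard [canyon [temple [citadel cedar]]]] barrel].

[[orchard [canyon [temple [citadel cedar]]]] barrel]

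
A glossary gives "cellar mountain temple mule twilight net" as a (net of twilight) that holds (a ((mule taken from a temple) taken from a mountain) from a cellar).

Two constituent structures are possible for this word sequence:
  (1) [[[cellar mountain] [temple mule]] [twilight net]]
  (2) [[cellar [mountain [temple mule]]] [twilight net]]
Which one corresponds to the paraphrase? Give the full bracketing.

The paraphrase's head is the "net" part ("twilight net"); its modifier is "cellar mountain temple mule".
That top-level split, carried through the inner groups, gives [[cellar [mountain [temple mule]]] [twilight net]].

[[cellar [mountain [temple mule]]] [twilight net]]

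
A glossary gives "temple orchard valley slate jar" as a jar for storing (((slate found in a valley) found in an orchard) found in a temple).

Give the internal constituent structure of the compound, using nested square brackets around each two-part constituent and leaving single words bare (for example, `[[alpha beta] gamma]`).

[[temple [orchard [valley slate]]] jar]

Whole compound: head "jar", modifier "temple orchard valley slate".
Inside "temple orchard valley slate": head "slate" (specifically "orchard valley slate"), modifier "temple".
Inside "orchard valley slate": head "slate" (specifically "valley slate"), modifier "orchard".
Inside "valley slate": head "slate", modifier "valley".
Assembled: [[temple [orchard [valley slate]]] jar].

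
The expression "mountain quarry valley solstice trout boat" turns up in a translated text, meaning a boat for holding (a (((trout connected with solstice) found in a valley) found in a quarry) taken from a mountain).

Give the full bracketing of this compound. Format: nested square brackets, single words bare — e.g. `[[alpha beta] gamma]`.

[[mountain [quarry [valley [solstice trout]]]] boat]

Whole compound: head "boat", modifier "mountain quarry valley solstice trout".
"mountain quarry valley solstice trout" → head "trout" (specifically "quarry valley solstice trout"), modifier "mountain".
"quarry valley solstice trout" → head "trout" (specifically "valley solstice trout"), modifier "quarry".
"valley solstice trout" → head "trout" (specifically "solstice trout"), modifier "valley".
"solstice trout" → head "trout", modifier "solstice".
So the structure is [[mountain [quarry [valley [solstice trout]]]] boat].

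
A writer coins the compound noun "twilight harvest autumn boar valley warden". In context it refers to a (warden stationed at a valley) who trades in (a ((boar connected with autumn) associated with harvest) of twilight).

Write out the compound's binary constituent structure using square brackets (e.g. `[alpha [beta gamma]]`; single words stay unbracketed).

[[twilight [harvest [autumn boar]]] [valley warden]]

The outermost head in the paraphrase is "warden" (specifically "valley warden"), modified by "twilight harvest autumn boar".
"twilight harvest autumn boar" → head "boar" (specifically "harvest autumn boar"), modifier "twilight".
"harvest autumn boar" → head "boar" (specifically "autumn boar"), modifier "harvest".
"autumn boar" → head "boar", modifier "autumn".
"valley warden" → head "warden", modifier "valley".
Assembled: [[twilight [harvest [autumn boar]]] [valley warden]].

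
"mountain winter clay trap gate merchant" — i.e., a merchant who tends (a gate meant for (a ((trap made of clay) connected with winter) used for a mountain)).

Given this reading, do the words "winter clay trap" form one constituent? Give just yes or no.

yes

The paraphrase groups the words so that "winter clay trap" is one unit: it corresponds to a single parenthesized sub-phrase.
The full structure is [[[mountain [winter [clay trap]]] gate] merchant], in which [winter clay trap] is a constituent.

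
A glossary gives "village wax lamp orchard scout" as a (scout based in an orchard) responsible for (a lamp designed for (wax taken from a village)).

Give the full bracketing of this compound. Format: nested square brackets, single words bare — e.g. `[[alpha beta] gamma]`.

The outermost head in the paraphrase is "scout" (specifically "orchard scout"), modified by "village wax lamp".
Inside "village wax lamp": head "lamp", modifier "village wax".
Inside "village wax": head "wax", modifier "village".
Inside "orchard scout": head "scout", modifier "orchard".
Assembled: [[[village wax] lamp] [orchard scout]].

[[[village wax] lamp] [orchard scout]]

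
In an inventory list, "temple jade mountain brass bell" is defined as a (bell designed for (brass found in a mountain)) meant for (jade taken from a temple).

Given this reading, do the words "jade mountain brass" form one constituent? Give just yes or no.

no

The top-level split is [temple jade] [mountain brass bell]; the full structure is [[temple jade] [[mountain brass] bell]].
"jade mountain brass" straddles a constituent boundary, so it is not a single unit.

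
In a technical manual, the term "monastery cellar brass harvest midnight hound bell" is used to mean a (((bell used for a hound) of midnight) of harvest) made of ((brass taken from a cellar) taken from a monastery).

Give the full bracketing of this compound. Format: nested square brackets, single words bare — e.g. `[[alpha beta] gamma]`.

Overall it is a kind of bell (specifically "harvest midnight hound bell"); the modifier is "monastery cellar brass".
"monastery cellar brass" → head "brass" (specifically "cellar brass"), modifier "monastery".
"cellar brass" → head "brass", modifier "cellar".
"harvest midnight hound bell" → head "bell" (specifically "midnight hound bell"), modifier "harvest".
"midnight hound bell" → head "bell" (specifically "hound bell"), modifier "midnight".
"hound bell" → head "bell", modifier "hound".
Assembled: [[monastery [cellar brass]] [harvest [midnight [hound bell]]]].

[[monastery [cellar brass]] [harvest [midnight [hound bell]]]]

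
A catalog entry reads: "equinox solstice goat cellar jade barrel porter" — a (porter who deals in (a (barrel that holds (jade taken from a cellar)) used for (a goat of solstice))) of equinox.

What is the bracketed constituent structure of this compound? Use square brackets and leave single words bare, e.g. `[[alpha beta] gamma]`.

[equinox [[[solstice goat] [[cellar jade] barrel]] porter]]

Overall it is a kind of porter (specifically "solstice goat cellar jade barrel porter"); the modifier is "equinox".
Within "solstice goat cellar jade barrel porter", the head is "porter" and the modifier is "solstice goat cellar jade barrel".
Within "solstice goat cellar jade barrel", the head is "barrel" (specifically "cellar jade barrel") and the modifier is "solstice goat".
Within "solstice goat", the head is "goat" and the modifier is "solstice".
Within "cellar jade barrel", the head is "barrel" and the modifier is "cellar jade".
Within "cellar jade", the head is "jade" and the modifier is "cellar".
Putting it together: [equinox [[[solstice goat] [[cellar jade] barrel]] porter]].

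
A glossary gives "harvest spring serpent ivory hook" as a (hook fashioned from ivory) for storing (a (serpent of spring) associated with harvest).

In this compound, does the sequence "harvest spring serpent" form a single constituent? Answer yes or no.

yes

The paraphrase groups the words so that "harvest spring serpent" is one unit: it corresponds to a single parenthesized sub-phrase.
The full structure is [[harvest [spring serpent]] [ivory hook]], in which [harvest spring serpent] is a constituent.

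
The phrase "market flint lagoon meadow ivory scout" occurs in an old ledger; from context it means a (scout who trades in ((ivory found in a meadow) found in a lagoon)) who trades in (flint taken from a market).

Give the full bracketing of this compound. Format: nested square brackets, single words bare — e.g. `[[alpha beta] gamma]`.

[[market flint] [[lagoon [meadow ivory]] scout]]

Overall it is a kind of scout (specifically "lagoon meadow ivory scout"); the modifier is "market flint".
Within "market flint", the head is "flint" and the modifier is "market".
Within "lagoon meadow ivory scout", the head is "scout" and the modifier is "lagoon meadow ivory".
Within "lagoon meadow ivory", the head is "ivory" (specifically "meadow ivory") and the modifier is "lagoon".
Within "meadow ivory", the head is "ivory" and the modifier is "meadow".
So the structure is [[market flint] [[lagoon [meadow ivory]] scout]].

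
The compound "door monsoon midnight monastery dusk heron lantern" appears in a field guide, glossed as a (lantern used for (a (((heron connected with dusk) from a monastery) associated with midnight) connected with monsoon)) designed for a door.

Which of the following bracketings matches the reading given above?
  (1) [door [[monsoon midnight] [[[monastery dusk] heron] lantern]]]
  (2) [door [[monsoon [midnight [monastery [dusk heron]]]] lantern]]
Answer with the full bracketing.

The paraphrase's head is the "lantern" part ("monsoon midnight monastery dusk heron lantern"); its modifier is "door".
That top-level split, carried through the inner groups, gives [door [[monsoon [midnight [monastery [dusk heron]]]] lantern]].

[door [[monsoon [midnight [monastery [dusk heron]]]] lantern]]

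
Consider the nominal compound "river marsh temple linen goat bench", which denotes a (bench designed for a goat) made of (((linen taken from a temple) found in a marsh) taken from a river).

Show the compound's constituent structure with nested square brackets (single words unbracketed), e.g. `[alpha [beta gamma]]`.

Overall it is a kind of bench (specifically "goat bench"); the modifier is "river marsh temple linen".
"river marsh temple linen" → head "linen" (specifically "marsh temple linen"), modifier "river".
"marsh temple linen" → head "linen" (specifically "temple linen"), modifier "marsh".
"temple linen" → head "linen", modifier "temple".
"goat bench" → head "bench", modifier "goat".
Assembled: [[river [marsh [temple linen]]] [goat bench]].

[[river [marsh [temple linen]]] [goat bench]]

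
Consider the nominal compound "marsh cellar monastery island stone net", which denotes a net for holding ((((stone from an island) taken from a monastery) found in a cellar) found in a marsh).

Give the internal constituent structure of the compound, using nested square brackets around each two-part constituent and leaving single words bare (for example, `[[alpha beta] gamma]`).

[[marsh [cellar [monastery [island stone]]]] net]

Overall it is a kind of net; the modifier is "marsh cellar monastery island stone".
"marsh cellar monastery island stone" → head "stone" (specifically "cellar monastery island stone"), modifier "marsh".
"cellar monastery island stone" → head "stone" (specifically "monastery island stone"), modifier "cellar".
"monastery island stone" → head "stone" (specifically "island stone"), modifier "monastery".
"island stone" → head "stone", modifier "island".
Assembled: [[marsh [cellar [monastery [island stone]]]] net].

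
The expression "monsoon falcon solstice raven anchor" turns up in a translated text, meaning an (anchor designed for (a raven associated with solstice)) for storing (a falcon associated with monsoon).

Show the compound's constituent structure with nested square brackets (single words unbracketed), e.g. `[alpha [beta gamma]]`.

[[monsoon falcon] [[solstice raven] anchor]]

Overall it is a kind of anchor (specifically "solstice raven anchor"); the modifier is "monsoon falcon".
Within "monsoon falcon", the head is "falcon" and the modifier is "monsoon".
Within "solstice raven anchor", the head is "anchor" and the modifier is "solstice raven".
Within "solstice raven", the head is "raven" and the modifier is "solstice".
Putting it together: [[monsoon falcon] [[solstice raven] anchor]].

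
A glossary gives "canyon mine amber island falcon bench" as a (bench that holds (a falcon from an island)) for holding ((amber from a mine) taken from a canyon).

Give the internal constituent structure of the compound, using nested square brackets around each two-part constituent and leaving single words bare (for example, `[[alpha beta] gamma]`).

At the top level: head "bench" (specifically "island falcon bench"); modifier "canyon mine amber".
"canyon mine amber" → head "amber" (specifically "mine amber"), modifier "canyon".
"mine amber" → head "amber", modifier "mine".
"island falcon bench" → head "bench", modifier "island falcon".
"island falcon" → head "falcon", modifier "island".
Putting it together: [[canyon [mine amber]] [[island falcon] bench]].

[[canyon [mine amber]] [[island falcon] bench]]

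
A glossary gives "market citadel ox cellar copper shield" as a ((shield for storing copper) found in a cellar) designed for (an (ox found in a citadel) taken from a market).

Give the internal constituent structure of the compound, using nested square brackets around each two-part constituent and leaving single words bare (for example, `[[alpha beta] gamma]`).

[[market [citadel ox]] [cellar [copper shield]]]

Whole compound: head "shield" (specifically "cellar copper shield"), modifier "market citadel ox".
Inside "market citadel ox": head "ox" (specifically "citadel ox"), modifier "market".
Inside "citadel ox": head "ox", modifier "citadel".
Inside "cellar copper shield": head "shield" (specifically "copper shield"), modifier "cellar".
Inside "copper shield": head "shield", modifier "copper".
Assembled: [[market [citadel ox]] [cellar [copper shield]]].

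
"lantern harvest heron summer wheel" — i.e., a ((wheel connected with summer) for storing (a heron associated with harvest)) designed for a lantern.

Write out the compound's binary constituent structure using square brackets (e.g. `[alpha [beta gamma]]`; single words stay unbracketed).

Whole compound: head "wheel" (specifically "harvest heron summer wheel"), modifier "lantern".
Within "harvest heron summer wheel", the head is "wheel" (specifically "summer wheel") and the modifier is "harvest heron".
Within "harvest heron", the head is "heron" and the modifier is "harvest".
Within "summer wheel", the head is "wheel" and the modifier is "summer".
Assembled: [lantern [[harvest heron] [summer wheel]]].

[lantern [[harvest heron] [summer wheel]]]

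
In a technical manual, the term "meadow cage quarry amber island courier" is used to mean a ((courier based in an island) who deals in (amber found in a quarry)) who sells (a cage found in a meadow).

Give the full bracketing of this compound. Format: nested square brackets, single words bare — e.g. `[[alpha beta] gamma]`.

The outermost head in the paraphrase is "courier" (specifically "quarry amber island courier"), modified by "meadow cage".
Inside "meadow cage": head "cage", modifier "meadow".
Inside "quarry amber island courier": head "courier" (specifically "island courier"), modifier "quarry amber".
Inside "quarry amber": head "amber", modifier "quarry".
Inside "island courier": head "courier", modifier "island".
Putting it together: [[meadow cage] [[quarry amber] [island courier]]].

[[meadow cage] [[quarry amber] [island courier]]]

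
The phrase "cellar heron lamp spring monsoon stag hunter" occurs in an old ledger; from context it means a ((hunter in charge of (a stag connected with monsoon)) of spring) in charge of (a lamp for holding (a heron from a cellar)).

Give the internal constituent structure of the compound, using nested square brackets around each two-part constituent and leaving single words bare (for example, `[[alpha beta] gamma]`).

Whole compound: head "hunter" (specifically "spring monsoon stag hunter"), modifier "cellar heron lamp".
"cellar heron lamp" → head "lamp", modifier "cellar heron".
"cellar heron" → head "heron", modifier "cellar".
"spring monsoon stag hunter" → head "hunter" (specifically "monsoon stag hunter"), modifier "spring".
"monsoon stag hunter" → head "hunter", modifier "monsoon stag".
"monsoon stag" → head "stag", modifier "monsoon".
Assembled: [[[cellar heron] lamp] [spring [[monsoon stag] hunter]]].

[[[cellar heron] lamp] [spring [[monsoon stag] hunter]]]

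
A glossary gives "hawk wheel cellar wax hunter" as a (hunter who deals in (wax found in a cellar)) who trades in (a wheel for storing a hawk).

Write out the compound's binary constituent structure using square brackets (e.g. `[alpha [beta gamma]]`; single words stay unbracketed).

[[hawk wheel] [[cellar wax] hunter]]

At the top level: head "hunter" (specifically "cellar wax hunter"); modifier "hawk wheel".
"hawk wheel" → head "wheel", modifier "hawk".
"cellar wax hunter" → head "hunter", modifier "cellar wax".
"cellar wax" → head "wax", modifier "cellar".
Putting it together: [[hawk wheel] [[cellar wax] hunter]].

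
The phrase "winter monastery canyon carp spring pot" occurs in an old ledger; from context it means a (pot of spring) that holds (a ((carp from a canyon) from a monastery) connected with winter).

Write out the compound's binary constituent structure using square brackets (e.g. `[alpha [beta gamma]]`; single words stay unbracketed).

Whole compound: head "pot" (specifically "spring pot"), modifier "winter monastery canyon carp".
"winter monastery canyon carp" → head "carp" (specifically "monastery canyon carp"), modifier "winter".
"monastery canyon carp" → head "carp" (specifically "canyon carp"), modifier "monastery".
"canyon carp" → head "carp", modifier "canyon".
"spring pot" → head "pot", modifier "spring".
So the structure is [[winter [monastery [canyon carp]]] [spring pot]].

[[winter [monastery [canyon carp]]] [spring pot]]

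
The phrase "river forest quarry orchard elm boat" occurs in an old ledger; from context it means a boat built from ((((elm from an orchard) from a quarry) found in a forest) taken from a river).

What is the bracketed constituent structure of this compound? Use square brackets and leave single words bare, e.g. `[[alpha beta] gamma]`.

The outermost head in the paraphrase is "boat", modified by "river forest quarry orchard elm".
"river forest quarry orchard elm" → head "elm" (specifically "forest quarry orchard elm"), modifier "river".
"forest quarry orchard elm" → head "elm" (specifically "quarry orchard elm"), modifier "forest".
"quarry orchard elm" → head "elm" (specifically "orchard elm"), modifier "quarry".
"orchard elm" → head "elm", modifier "orchard".
Putting it together: [[river [forest [quarry [orchard elm]]]] boat].

[[river [forest [quarry [orchard elm]]]] boat]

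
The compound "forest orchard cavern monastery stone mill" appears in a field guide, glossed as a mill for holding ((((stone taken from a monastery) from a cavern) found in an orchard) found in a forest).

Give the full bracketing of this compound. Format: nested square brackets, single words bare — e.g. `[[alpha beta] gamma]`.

Overall it is a kind of mill; the modifier is "forest orchard cavern monastery stone".
Inside "forest orchard cavern monastery stone": head "stone" (specifically "orchard cavern monastery stone"), modifier "forest".
Inside "orchard cavern monastery stone": head "stone" (specifically "cavern monastery stone"), modifier "orchard".
Inside "cavern monastery stone": head "stone" (specifically "monastery stone"), modifier "cavern".
Inside "monastery stone": head "stone", modifier "monastery".
So the structure is [[forest [orchard [cavern [monastery stone]]]] mill].

[[forest [orchard [cavern [monastery stone]]]] mill]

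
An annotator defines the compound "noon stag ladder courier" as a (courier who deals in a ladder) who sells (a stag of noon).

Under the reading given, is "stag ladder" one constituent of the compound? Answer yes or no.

no

The top-level split is [noon stag] [ladder courier]; the full structure is [[noon stag] [ladder courier]].
"stag ladder" straddles a constituent boundary, so it is not a single unit.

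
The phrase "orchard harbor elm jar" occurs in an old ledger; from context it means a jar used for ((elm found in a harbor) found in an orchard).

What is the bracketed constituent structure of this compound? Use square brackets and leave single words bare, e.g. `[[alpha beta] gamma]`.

The outermost head in the paraphrase is "jar", modified by "orchard harbor elm".
"orchard harbor elm" → head "elm" (specifically "harbor elm"), modifier "orchard".
"harbor elm" → head "elm", modifier "harbor".
Putting it together: [[orchard [harbor elm]] jar].

[[orchard [harbor elm]] jar]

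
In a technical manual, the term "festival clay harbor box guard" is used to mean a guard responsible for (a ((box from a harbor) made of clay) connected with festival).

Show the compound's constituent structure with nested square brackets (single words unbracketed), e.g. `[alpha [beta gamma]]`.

[[festival [clay [harbor box]]] guard]

The outermost head in the paraphrase is "guard", modified by "festival clay harbor box".
"festival clay harbor box" → head "box" (specifically "clay harbor box"), modifier "festival".
"clay harbor box" → head "box" (specifically "harbor box"), modifier "clay".
"harbor box" → head "box", modifier "harbor".
Assembled: [[festival [clay [harbor box]]] guard].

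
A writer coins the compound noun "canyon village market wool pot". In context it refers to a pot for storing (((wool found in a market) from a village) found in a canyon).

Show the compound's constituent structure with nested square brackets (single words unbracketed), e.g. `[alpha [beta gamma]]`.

[[canyon [village [market wool]]] pot]

Overall it is a kind of pot; the modifier is "canyon village market wool".
Within "canyon village market wool", the head is "wool" (specifically "village market wool") and the modifier is "canyon".
Within "village market wool", the head is "wool" (specifically "market wool") and the modifier is "village".
Within "market wool", the head is "wool" and the modifier is "market".
Assembled: [[canyon [village [market wool]]] pot].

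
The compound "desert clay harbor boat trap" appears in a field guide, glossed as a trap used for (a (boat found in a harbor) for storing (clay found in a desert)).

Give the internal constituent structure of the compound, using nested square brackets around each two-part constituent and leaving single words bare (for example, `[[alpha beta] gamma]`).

[[[desert clay] [harbor boat]] trap]

Overall it is a kind of trap; the modifier is "desert clay harbor boat".
Within "desert clay harbor boat", the head is "boat" (specifically "harbor boat") and the modifier is "desert clay".
Within "desert clay", the head is "clay" and the modifier is "desert".
Within "harbor boat", the head is "boat" and the modifier is "harbor".
Putting it together: [[[desert clay] [harbor boat]] trap].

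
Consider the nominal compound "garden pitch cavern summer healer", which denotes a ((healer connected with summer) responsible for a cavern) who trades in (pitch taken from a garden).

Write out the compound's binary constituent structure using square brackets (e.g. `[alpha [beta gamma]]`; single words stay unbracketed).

The outermost head in the paraphrase is "healer" (specifically "cavern summer healer"), modified by "garden pitch".
"garden pitch" → head "pitch", modifier "garden".
"cavern summer healer" → head "healer" (specifically "summer healer"), modifier "cavern".
"summer healer" → head "healer", modifier "summer".
Putting it together: [[garden pitch] [cavern [summer healer]]].

[[garden pitch] [cavern [summer healer]]]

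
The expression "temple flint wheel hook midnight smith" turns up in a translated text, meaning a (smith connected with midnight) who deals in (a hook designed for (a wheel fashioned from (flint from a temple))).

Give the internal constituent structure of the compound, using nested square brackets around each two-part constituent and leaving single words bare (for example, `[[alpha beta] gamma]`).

[[[[temple flint] wheel] hook] [midnight smith]]

Overall it is a kind of smith (specifically "midnight smith"); the modifier is "temple flint wheel hook".
Inside "temple flint wheel hook": head "hook", modifier "temple flint wheel".
Inside "temple flint wheel": head "wheel", modifier "temple flint".
Inside "temple flint": head "flint", modifier "temple".
Inside "midnight smith": head "smith", modifier "midnight".
So the structure is [[[[temple flint] wheel] hook] [midnight smith]].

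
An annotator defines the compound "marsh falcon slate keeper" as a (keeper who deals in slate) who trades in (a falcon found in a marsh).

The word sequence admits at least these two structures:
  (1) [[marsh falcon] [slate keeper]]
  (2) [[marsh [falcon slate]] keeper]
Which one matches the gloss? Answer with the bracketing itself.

The paraphrase's head is the "keeper" part ("slate keeper"); its modifier is "marsh falcon".
That top-level split, carried through the inner groups, gives [[marsh falcon] [slate keeper]].

[[marsh falcon] [slate keeper]]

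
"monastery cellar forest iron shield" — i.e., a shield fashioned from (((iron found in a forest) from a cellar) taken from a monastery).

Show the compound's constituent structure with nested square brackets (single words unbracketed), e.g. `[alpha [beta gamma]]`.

At the top level: head "shield"; modifier "monastery cellar forest iron".
Within "monastery cellar forest iron", the head is "iron" (specifically "cellar forest iron") and the modifier is "monastery".
Within "cellar forest iron", the head is "iron" (specifically "forest iron") and the modifier is "cellar".
Within "forest iron", the head is "iron" and the modifier is "forest".
Putting it together: [[monastery [cellar [forest iron]]] shield].

[[monastery [cellar [forest iron]]] shield]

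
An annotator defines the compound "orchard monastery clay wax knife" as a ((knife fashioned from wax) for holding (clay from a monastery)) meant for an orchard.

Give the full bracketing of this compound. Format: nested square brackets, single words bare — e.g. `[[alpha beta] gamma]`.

At the top level: head "knife" (specifically "monastery clay wax knife"); modifier "orchard".
Within "monastery clay wax knife", the head is "knife" (specifically "wax knife") and the modifier is "monastery clay".
Within "monastery clay", the head is "clay" and the modifier is "monastery".
Within "wax knife", the head is "knife" and the modifier is "wax".
Putting it together: [orchard [[monastery clay] [wax knife]]].

[orchard [[monastery clay] [wax knife]]]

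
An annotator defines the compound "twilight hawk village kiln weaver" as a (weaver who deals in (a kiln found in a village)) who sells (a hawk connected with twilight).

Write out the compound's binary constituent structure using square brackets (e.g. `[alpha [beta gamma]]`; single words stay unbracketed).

[[twilight hawk] [[village kiln] weaver]]

The outermost head in the paraphrase is "weaver" (specifically "village kiln weaver"), modified by "twilight hawk".
"twilight hawk" → head "hawk", modifier "twilight".
"village kiln weaver" → head "weaver", modifier "village kiln".
"village kiln" → head "kiln", modifier "village".
Putting it together: [[twilight hawk] [[village kiln] weaver]].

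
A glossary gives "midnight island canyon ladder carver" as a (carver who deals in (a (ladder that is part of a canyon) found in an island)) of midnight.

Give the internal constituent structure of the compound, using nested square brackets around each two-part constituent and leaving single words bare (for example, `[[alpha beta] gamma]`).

Overall it is a kind of carver (specifically "island canyon ladder carver"); the modifier is "midnight".
Inside "island canyon ladder carver": head "carver", modifier "island canyon ladder".
Inside "island canyon ladder": head "ladder" (specifically "canyon ladder"), modifier "island".
Inside "canyon ladder": head "ladder", modifier "canyon".
So the structure is [midnight [[island [canyon ladder]] carver]].

[midnight [[island [canyon ladder]] carver]]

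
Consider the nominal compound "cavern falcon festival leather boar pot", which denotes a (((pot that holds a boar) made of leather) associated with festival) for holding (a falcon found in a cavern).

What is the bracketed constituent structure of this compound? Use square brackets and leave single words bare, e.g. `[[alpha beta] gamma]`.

Overall it is a kind of pot (specifically "festival leather boar pot"); the modifier is "cavern falcon".
Within "cavern falcon", the head is "falcon" and the modifier is "cavern".
Within "festival leather boar pot", the head is "pot" (specifically "leather boar pot") and the modifier is "festival".
Within "leather boar pot", the head is "pot" (specifically "boar pot") and the modifier is "leather".
Within "boar pot", the head is "pot" and the modifier is "boar".
Putting it together: [[cavern falcon] [festival [leather [boar pot]]]].

[[cavern falcon] [festival [leather [boar pot]]]]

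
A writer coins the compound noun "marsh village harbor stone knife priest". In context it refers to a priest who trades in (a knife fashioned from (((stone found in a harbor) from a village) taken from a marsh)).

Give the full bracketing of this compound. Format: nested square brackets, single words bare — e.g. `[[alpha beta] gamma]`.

Overall it is a kind of priest; the modifier is "marsh village harbor stone knife".
Within "marsh village harbor stone knife", the head is "knife" and the modifier is "marsh village harbor stone".
Within "marsh village harbor stone", the head is "stone" (specifically "village harbor stone") and the modifier is "marsh".
Within "village harbor stone", the head is "stone" (specifically "harbor stone") and the modifier is "village".
Within "harbor stone", the head is "stone" and the modifier is "harbor".
So the structure is [[[marsh [village [harbor stone]]] knife] priest].

[[[marsh [village [harbor stone]]] knife] priest]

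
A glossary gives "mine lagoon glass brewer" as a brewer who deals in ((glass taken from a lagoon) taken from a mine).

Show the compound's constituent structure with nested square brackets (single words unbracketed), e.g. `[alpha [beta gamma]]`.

[[mine [lagoon glass]] brewer]

The outermost head in the paraphrase is "brewer", modified by "mine lagoon glass".
Inside "mine lagoon glass": head "glass" (specifically "lagoon glass"), modifier "mine".
Inside "lagoon glass": head "glass", modifier "lagoon".
Putting it together: [[mine [lagoon glass]] brewer].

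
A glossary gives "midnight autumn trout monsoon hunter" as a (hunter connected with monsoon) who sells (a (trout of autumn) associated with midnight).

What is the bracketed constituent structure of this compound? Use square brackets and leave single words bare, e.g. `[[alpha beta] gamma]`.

[[midnight [autumn trout]] [monsoon hunter]]

At the top level: head "hunter" (specifically "monsoon hunter"); modifier "midnight autumn trout".
Within "midnight autumn trout", the head is "trout" (specifically "autumn trout") and the modifier is "midnight".
Within "autumn trout", the head is "trout" and the modifier is "autumn".
Within "monsoon hunter", the head is "hunter" and the modifier is "monsoon".
So the structure is [[midnight [autumn trout]] [monsoon hunter]].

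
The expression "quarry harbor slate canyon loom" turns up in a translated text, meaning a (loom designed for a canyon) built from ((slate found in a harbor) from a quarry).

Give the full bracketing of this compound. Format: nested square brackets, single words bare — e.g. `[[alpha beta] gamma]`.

At the top level: head "loom" (specifically "canyon loom"); modifier "quarry harbor slate".
Within "quarry harbor slate", the head is "slate" (specifically "harbor slate") and the modifier is "quarry".
Within "harbor slate", the head is "slate" and the modifier is "harbor".
Within "canyon loom", the head is "loom" and the modifier is "canyon".
Putting it together: [[quarry [harbor slate]] [canyon loom]].

[[quarry [harbor slate]] [canyon loom]]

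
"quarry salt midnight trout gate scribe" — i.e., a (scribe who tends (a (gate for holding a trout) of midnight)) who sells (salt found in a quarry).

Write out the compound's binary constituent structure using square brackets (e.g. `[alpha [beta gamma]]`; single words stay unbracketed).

[[quarry salt] [[midnight [trout gate]] scribe]]

At the top level: head "scribe" (specifically "midnight trout gate scribe"); modifier "quarry salt".
"quarry salt" → head "salt", modifier "quarry".
"midnight trout gate scribe" → head "scribe", modifier "midnight trout gate".
"midnight trout gate" → head "gate" (specifically "trout gate"), modifier "midnight".
"trout gate" → head "gate", modifier "trout".
Putting it together: [[quarry salt] [[midnight [trout gate]] scribe]].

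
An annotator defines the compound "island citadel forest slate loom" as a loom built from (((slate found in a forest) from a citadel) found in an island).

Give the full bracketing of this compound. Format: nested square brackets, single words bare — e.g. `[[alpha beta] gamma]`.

[[island [citadel [forest slate]]] loom]

Whole compound: head "loom", modifier "island citadel forest slate".
Inside "island citadel forest slate": head "slate" (specifically "citadel forest slate"), modifier "island".
Inside "citadel forest slate": head "slate" (specifically "forest slate"), modifier "citadel".
Inside "forest slate": head "slate", modifier "forest".
Putting it together: [[island [citadel [forest slate]]] loom].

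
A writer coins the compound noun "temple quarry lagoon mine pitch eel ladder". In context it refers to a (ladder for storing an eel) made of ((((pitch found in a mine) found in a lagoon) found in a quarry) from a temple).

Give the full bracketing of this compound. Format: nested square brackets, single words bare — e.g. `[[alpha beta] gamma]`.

[[temple [quarry [lagoon [mine pitch]]]] [eel ladder]]

At the top level: head "ladder" (specifically "eel ladder"); modifier "temple quarry lagoon mine pitch".
"temple quarry lagoon mine pitch" → head "pitch" (specifically "quarry lagoon mine pitch"), modifier "temple".
"quarry lagoon mine pitch" → head "pitch" (specifically "lagoon mine pitch"), modifier "quarry".
"lagoon mine pitch" → head "pitch" (specifically "mine pitch"), modifier "lagoon".
"mine pitch" → head "pitch", modifier "mine".
"eel ladder" → head "ladder", modifier "eel".
So the structure is [[temple [quarry [lagoon [mine pitch]]]] [eel ladder]].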